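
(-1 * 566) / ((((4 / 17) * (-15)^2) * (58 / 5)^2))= -4811/60552 = -0.08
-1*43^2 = -1849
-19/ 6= -3.17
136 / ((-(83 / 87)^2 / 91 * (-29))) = 3230136/6889 = 468.88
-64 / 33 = -1.94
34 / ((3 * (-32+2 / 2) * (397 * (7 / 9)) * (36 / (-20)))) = 170/258447 = 0.00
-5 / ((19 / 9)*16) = -45/304 = -0.15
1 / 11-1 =-10/11 = -0.91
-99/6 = -33/2 = -16.50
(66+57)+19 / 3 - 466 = -336.67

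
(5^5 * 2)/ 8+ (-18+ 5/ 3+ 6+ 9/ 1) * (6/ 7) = 21843/28 = 780.11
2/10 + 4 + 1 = 26/5 = 5.20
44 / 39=1.13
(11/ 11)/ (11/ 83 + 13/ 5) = 415/1134 = 0.37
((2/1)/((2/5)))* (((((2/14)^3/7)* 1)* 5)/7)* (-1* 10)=-250/16807 = -0.01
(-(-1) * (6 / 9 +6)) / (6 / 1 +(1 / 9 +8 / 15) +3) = 150/217 = 0.69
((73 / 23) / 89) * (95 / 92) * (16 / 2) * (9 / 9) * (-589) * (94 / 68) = -191981605/800377 = -239.86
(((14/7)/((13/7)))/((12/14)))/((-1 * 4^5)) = -49/39936 = 0.00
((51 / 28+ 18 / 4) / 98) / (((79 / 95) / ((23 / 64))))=386745/13873664 = 0.03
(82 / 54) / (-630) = -41/17010 = 0.00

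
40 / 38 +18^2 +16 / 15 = 92944/285 = 326.12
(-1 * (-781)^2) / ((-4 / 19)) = 11589259/4 = 2897314.75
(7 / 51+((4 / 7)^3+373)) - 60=5480974/17493 = 313.32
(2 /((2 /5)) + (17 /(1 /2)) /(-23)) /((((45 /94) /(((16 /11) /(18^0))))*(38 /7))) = 47376/24035 = 1.97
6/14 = 3/7 = 0.43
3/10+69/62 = 219/155 = 1.41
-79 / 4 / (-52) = 79/208 = 0.38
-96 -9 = -105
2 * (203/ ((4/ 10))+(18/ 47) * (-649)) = 24341/47 = 517.89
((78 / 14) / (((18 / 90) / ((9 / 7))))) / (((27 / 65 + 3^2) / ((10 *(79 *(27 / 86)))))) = 943.49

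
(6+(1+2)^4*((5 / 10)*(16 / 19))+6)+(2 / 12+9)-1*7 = 5503/114 = 48.27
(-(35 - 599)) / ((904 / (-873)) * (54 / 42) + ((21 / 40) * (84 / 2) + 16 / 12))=25.58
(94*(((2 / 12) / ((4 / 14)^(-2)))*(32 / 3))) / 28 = 1504/3087 = 0.49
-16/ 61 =-0.26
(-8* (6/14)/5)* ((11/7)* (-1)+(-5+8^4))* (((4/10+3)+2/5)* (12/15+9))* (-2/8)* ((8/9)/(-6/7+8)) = 10152688/3125 = 3248.86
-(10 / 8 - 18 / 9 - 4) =19/4 = 4.75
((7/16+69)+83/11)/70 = 13549/12320 = 1.10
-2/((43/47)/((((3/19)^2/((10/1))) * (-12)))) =5076/77615 = 0.07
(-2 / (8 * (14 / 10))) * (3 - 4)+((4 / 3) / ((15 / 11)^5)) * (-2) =-24684799/63787500 = -0.39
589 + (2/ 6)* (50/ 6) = 5326/9 = 591.78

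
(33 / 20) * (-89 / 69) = -979/460 = -2.13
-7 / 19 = -0.37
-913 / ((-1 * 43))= 913/43 = 21.23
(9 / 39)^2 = 9/169 = 0.05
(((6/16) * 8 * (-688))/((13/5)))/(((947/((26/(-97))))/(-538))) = -11104320/91859 = -120.88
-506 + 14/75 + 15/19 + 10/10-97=-856459/1425 = -601.02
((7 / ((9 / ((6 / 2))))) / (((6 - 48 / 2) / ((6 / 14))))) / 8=-1/144 = -0.01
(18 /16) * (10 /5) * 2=4.50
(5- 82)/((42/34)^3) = -54043/1323 = -40.85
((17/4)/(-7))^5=-1419857/17210368 = -0.08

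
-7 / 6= -1.17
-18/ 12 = -3/2 = -1.50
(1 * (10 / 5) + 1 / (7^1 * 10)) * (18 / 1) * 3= 3807/35 = 108.77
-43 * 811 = -34873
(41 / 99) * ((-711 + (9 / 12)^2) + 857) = 96145/1584 = 60.70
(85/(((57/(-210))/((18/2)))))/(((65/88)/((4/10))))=-376992/247 = -1526.28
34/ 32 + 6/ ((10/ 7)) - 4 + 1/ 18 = 949/720 = 1.32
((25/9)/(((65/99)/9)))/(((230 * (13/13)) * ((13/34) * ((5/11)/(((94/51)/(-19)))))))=-34122/369265 = -0.09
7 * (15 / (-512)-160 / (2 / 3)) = -1680.21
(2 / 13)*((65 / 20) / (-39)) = -1/78 = -0.01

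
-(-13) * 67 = 871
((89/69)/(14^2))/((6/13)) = 1157/81144 = 0.01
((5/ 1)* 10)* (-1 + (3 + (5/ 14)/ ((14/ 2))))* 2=10050/49 = 205.10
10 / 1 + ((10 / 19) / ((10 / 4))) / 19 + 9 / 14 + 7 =89223/5054 = 17.65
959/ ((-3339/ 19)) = -2603/477 = -5.46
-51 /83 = -0.61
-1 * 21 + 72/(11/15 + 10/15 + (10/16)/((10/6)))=1389/71 = 19.56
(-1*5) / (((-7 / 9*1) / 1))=45/7 = 6.43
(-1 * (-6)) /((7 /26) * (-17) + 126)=156/3157 = 0.05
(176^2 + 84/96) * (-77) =-19081755/8 = -2385219.38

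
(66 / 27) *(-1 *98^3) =-20706224/9 = -2300691.56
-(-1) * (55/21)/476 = 55/9996 = 0.01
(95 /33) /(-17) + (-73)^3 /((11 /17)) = -337277834/561 = -601208.26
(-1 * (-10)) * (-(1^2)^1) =-10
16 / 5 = 3.20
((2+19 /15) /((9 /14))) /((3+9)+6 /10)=98/243 = 0.40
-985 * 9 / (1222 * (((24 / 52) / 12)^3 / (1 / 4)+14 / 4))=-299637/144572 = -2.07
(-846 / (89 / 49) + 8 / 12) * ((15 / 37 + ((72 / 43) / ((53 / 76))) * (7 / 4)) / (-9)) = 373993112/1570761 = 238.10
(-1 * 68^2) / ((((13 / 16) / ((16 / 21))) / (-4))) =4734976/273 = 17344.23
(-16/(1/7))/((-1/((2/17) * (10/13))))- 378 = -81298/221 = -367.86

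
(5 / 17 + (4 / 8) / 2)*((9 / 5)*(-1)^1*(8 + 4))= -999/85 = -11.75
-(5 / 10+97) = -195/2 = -97.50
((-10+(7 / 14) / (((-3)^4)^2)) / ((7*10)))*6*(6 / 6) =-131219/153090 = -0.86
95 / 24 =3.96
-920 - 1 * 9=-929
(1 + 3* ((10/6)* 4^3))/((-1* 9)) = -107/3 = -35.67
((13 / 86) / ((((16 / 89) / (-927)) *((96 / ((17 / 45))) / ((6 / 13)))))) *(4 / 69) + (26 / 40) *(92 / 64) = 1618427/1898880 = 0.85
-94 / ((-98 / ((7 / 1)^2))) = 47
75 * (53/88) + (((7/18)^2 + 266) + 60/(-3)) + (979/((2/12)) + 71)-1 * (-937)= 51131437/7128 = 7173.32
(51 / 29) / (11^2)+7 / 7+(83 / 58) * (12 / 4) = 37249/7018 = 5.31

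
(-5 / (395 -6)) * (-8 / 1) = 40/389 = 0.10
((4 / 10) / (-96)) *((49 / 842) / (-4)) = 49/808320 = 0.00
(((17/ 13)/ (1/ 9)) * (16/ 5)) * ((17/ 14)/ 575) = 20808/261625 = 0.08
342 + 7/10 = 3427/10 = 342.70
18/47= 0.38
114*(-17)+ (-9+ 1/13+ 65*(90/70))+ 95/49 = -1185720/637 = -1861.41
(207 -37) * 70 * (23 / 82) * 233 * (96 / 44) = 765265200/451 = 1696818.63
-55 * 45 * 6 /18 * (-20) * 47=775500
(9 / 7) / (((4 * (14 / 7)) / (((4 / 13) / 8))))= 9/1456 = 0.01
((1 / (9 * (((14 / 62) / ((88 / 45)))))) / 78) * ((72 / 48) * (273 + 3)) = 62744/12285 = 5.11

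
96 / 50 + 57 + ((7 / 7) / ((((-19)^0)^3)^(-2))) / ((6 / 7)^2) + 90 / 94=2590391/42300 = 61.24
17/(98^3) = 17/941192 = 0.00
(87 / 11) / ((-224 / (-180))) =3915/616 = 6.36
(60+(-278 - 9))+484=257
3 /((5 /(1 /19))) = 3/95 = 0.03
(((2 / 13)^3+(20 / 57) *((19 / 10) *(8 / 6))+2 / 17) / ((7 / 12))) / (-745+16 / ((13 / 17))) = -1358248/567914529 = 0.00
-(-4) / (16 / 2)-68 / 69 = -67/138 = -0.49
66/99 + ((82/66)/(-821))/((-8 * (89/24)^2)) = 0.67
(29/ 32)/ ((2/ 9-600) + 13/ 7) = -1827/1205408 = 0.00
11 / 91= 0.12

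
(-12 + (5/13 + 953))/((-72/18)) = -6119/26 = -235.35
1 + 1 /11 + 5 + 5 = 122/11 = 11.09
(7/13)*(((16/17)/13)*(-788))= -30.72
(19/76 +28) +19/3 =415/12 = 34.58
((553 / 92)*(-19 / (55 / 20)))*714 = -7501998/253 = -29652.17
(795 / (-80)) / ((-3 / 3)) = 159/16 = 9.94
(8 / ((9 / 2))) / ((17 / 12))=64/51 = 1.25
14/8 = 7/4 = 1.75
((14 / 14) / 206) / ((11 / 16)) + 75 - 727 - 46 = -790826/1133 = -697.99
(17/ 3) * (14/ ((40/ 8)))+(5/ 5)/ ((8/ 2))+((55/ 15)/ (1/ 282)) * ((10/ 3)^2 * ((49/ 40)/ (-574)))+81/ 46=-6.64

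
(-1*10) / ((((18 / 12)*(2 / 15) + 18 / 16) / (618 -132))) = -194400/53 = -3667.92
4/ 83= 0.05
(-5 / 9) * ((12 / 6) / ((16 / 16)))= -10/9 = -1.11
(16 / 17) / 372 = 4/1581 = 0.00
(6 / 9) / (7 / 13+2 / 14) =91/93 = 0.98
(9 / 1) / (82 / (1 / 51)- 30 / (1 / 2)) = 1/458 = 0.00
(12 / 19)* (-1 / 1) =-0.63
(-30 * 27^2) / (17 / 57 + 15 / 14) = -17452260/1093 = -15967.30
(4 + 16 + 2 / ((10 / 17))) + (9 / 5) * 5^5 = 28242/5 = 5648.40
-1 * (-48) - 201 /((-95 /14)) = 7374/95 = 77.62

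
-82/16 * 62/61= -1271/244 = -5.21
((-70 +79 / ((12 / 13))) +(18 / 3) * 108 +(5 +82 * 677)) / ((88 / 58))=19551539/528 = 37029.43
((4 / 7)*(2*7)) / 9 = 8/9 = 0.89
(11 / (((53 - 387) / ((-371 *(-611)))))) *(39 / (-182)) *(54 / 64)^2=779037831/684032 = 1138.89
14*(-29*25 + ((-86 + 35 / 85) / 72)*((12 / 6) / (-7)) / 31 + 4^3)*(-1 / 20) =29260663/63240 = 462.69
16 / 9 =1.78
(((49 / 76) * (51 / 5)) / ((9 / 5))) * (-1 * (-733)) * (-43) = -26255327/228 = -115154.94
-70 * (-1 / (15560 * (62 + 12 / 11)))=77/1079864 = 0.00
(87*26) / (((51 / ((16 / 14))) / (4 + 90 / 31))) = 1290848/3689 = 349.92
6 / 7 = 0.86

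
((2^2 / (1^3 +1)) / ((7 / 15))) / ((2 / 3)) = 45/7 = 6.43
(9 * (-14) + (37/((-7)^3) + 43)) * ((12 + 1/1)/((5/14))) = -741156/245 = -3025.13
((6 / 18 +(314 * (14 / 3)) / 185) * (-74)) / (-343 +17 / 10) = 6108/3413 = 1.79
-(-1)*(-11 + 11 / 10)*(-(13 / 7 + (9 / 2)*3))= 4257/28 = 152.04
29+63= 92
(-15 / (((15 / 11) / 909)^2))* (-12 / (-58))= -199960002/145 = -1379034.50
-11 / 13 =-0.85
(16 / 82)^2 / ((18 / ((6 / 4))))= 16/5043 = 0.00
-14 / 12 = -7/6 = -1.17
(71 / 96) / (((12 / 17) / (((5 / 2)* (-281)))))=-1695835/2304 = -736.04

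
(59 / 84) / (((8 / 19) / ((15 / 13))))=5605/2912 = 1.92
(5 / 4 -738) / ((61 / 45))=-132615/244 = -543.50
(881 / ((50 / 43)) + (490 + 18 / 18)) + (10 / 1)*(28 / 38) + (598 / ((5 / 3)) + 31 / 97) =148835889/92150 = 1615.15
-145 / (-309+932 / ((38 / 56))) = -551/4045 = -0.14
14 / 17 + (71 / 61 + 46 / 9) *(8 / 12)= 140188/27999 = 5.01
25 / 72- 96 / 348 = 149/2088 = 0.07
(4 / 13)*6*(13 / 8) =3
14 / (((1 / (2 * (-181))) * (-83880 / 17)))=21539/20970 = 1.03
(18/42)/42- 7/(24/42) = -2399/196 = -12.24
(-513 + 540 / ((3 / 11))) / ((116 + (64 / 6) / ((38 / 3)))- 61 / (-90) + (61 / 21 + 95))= 17559990/2578633 = 6.81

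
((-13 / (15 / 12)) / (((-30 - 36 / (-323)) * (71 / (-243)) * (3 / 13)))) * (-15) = 77.41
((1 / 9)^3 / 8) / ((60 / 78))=13/58320 = 0.00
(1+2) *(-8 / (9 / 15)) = -40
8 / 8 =1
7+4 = 11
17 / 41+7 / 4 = 355/164 = 2.16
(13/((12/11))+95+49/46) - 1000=-246197/276 = -892.02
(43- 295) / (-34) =126/17 = 7.41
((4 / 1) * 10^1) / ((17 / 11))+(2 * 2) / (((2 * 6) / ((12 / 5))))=2268/85 = 26.68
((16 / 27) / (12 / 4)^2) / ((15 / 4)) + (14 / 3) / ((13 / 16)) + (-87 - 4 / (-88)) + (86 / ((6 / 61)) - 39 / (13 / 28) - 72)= 664199269/1042470 = 637.14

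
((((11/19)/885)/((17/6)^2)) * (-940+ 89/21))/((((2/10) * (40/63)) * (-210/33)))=21399939/226778300 = 0.09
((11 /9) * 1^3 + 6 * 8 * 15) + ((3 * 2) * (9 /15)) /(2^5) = 519361/720 = 721.33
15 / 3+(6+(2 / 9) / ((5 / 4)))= 503/45 = 11.18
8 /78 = 0.10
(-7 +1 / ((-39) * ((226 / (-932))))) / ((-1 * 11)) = 30383/48477 = 0.63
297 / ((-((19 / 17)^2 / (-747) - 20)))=14.85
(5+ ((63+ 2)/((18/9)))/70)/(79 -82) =-51/28 = -1.82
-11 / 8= -1.38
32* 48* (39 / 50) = 29952/25 = 1198.08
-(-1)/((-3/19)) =-19/3 = -6.33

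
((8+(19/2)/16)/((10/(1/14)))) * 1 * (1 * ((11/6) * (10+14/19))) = 10285/8512 = 1.21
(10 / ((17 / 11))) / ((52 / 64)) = 7.96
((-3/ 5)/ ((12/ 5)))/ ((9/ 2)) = -1/18 = -0.06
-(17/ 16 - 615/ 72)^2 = -128881/2304 = -55.94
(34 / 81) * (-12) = -136/27 = -5.04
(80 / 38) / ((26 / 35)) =700/247 = 2.83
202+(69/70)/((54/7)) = 36383/180 = 202.13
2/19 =0.11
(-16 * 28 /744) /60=-14/1395 = -0.01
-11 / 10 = -1.10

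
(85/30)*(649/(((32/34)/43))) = 84011.70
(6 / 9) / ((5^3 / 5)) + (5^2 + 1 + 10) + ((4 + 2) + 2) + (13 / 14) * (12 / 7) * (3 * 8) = 302198/3675 = 82.23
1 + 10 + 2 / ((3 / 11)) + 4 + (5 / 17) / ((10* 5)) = 11393/510 = 22.34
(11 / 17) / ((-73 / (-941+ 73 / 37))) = 382184/45917 = 8.32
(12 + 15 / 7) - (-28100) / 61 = 202739/427 = 474.80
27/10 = 2.70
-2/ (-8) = 1/4 = 0.25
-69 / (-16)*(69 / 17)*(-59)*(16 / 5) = -280899/85 = -3304.69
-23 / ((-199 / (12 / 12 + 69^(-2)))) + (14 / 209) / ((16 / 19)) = 707407/3624984 = 0.20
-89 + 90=1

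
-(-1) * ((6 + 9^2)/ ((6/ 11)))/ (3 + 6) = 319/18 = 17.72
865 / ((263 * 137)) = 865/36031 = 0.02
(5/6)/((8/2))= 5/24 = 0.21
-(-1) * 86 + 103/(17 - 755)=63365/738 = 85.86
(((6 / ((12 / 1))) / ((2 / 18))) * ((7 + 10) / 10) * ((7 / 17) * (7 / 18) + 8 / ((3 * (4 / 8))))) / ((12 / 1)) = 1681/480 = 3.50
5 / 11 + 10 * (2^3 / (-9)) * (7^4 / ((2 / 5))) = -5282155/99 = -53355.10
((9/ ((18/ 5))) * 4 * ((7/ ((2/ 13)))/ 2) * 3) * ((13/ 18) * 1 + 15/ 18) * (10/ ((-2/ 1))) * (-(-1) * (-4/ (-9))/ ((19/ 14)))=-891800/513 = -1738.40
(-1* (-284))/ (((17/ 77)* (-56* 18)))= -781/612 = -1.28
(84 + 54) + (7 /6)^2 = 5017/36 = 139.36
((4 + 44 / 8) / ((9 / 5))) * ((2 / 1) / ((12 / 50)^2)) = 59375/324 = 183.26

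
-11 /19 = -0.58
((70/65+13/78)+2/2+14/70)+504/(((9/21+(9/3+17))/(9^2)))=660271/330 = 2000.82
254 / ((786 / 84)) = 3556/131 = 27.15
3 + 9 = 12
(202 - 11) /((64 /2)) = 191/32 = 5.97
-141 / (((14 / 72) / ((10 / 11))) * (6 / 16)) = -135360/77 = -1757.92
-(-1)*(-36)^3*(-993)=46329408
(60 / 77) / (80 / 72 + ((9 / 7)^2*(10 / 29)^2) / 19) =6040062/8692871 = 0.69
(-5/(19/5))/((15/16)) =-80/57 = -1.40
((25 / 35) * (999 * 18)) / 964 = 44955/3374 = 13.32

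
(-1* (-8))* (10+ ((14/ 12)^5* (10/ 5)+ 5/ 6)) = 58927/486 = 121.25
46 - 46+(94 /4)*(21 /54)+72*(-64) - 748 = -192487/36 = -5346.86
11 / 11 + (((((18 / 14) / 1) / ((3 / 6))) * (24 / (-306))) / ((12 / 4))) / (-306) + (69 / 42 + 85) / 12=1197359/145656 = 8.22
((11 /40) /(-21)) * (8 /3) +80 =25189/315 = 79.97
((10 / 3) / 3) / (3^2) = 10/81 = 0.12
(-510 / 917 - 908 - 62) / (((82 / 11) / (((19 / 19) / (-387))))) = 4895000/14550039 = 0.34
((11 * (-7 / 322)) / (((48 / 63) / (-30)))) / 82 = 3465/30176 = 0.11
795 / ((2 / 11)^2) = 96195/4 = 24048.75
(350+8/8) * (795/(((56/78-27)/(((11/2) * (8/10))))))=-47884122/1025 = -46716.22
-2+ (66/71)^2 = -5726/5041 = -1.14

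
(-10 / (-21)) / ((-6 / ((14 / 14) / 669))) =-5/42147 = 0.00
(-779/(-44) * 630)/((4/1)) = 245385/88 = 2788.47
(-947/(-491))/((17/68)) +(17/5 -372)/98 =3.95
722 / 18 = 40.11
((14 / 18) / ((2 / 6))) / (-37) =-0.06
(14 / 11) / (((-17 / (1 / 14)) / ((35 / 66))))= -35/12342 = 0.00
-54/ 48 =-9/8 = -1.12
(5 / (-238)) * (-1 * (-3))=-15/238 = -0.06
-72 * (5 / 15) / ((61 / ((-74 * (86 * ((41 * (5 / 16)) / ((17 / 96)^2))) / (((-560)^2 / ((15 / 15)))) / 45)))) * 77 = 5.58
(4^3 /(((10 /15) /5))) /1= 480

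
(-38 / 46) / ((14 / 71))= -1349/322 = -4.19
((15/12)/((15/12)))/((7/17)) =17/7 = 2.43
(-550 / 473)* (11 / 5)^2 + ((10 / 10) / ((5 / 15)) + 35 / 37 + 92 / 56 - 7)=-156789/22274 = -7.04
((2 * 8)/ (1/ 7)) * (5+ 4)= 1008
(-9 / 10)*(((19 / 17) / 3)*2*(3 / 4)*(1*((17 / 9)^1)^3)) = -5491/1620 = -3.39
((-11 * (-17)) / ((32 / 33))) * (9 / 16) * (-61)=-3387879/512 = -6616.95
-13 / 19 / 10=-13/190 = -0.07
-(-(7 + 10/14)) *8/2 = 216/7 = 30.86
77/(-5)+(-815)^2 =3321048/5 = 664209.60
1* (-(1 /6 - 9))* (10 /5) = 53/3 = 17.67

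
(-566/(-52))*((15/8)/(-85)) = -849/3536 = -0.24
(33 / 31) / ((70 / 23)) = 759/2170 = 0.35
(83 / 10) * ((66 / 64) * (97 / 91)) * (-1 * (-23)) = 6110709/29120 = 209.85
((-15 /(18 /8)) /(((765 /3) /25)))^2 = 10000/23409 = 0.43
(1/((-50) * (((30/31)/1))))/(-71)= 31/106500 = 0.00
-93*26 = -2418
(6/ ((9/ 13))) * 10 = 260/3 = 86.67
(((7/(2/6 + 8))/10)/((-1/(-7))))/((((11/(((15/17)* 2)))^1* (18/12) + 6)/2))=588/7675 = 0.08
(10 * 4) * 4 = 160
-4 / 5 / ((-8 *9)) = 0.01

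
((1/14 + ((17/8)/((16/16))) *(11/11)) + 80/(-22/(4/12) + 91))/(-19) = -0.28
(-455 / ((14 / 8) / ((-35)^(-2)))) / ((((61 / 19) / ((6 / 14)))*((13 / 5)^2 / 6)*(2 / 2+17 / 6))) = -41040/6255977 = -0.01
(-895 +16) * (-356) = 312924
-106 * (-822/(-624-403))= -84.84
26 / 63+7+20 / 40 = 997/126 = 7.91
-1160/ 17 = -68.24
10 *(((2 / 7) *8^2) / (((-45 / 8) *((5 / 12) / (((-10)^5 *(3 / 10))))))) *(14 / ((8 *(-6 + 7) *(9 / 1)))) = 4096000/9 = 455111.11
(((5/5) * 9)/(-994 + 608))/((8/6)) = -27/1544 = -0.02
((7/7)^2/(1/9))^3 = 729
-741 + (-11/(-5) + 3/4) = -14761/20 = -738.05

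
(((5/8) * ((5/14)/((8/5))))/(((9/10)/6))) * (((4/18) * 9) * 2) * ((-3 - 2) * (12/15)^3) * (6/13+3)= -3000/91 = -32.97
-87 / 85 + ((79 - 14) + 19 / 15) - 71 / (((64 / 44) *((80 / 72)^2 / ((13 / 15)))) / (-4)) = 20635481/102000 = 202.31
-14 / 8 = -7/4 = -1.75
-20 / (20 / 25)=-25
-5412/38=-2706/19 = -142.42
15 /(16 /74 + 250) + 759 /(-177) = -769843/182074 = -4.23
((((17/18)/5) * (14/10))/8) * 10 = 119/360 = 0.33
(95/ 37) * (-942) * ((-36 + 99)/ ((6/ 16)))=-15034320/37 = -406332.97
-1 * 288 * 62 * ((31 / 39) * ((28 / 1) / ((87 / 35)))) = -60273920/377 = -159877.77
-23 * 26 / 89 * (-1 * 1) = 598/89 = 6.72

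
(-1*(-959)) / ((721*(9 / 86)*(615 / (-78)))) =-306332/190035 = -1.61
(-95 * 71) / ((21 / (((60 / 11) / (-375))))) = 4.67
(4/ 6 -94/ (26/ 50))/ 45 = -7024/1755 = -4.00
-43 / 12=-3.58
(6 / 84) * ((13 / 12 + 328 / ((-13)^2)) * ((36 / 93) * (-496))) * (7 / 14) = -24532/1183 = -20.74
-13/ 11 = -1.18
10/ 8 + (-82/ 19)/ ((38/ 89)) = -12791/1444 = -8.86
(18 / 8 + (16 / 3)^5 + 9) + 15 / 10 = 4206697/972 = 4327.88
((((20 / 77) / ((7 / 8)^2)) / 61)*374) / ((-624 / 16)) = -43520/815997 = -0.05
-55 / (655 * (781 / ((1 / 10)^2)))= -1/930100 = 0.00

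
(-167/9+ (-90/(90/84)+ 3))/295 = -896/2655 = -0.34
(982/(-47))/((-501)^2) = -982/11797047 = 0.00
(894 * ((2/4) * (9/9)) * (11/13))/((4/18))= 44253/26 = 1702.04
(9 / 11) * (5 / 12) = 15/44 = 0.34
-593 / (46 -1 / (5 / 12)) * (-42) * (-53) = -3300045/109 = -30275.64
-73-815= -888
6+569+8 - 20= 563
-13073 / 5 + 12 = -13013/5 = -2602.60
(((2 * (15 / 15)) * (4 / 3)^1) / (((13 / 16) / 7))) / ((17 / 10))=8960/663 = 13.51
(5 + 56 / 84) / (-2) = -2.83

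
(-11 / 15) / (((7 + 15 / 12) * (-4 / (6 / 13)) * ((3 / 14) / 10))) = 56/117 = 0.48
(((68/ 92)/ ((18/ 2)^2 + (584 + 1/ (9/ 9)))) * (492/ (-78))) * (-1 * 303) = 70397/33189 = 2.12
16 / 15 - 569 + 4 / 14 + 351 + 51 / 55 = -249157/1155 = -215.72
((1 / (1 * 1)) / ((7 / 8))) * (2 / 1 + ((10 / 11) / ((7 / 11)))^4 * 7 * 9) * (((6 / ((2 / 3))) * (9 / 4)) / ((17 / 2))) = 29382264/40817 = 719.85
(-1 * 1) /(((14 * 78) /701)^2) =-491401/1192464 = -0.41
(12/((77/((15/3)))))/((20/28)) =12/11 = 1.09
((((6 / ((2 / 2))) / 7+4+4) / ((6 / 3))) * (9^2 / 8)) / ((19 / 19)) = 44.84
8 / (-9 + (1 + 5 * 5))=8/17 = 0.47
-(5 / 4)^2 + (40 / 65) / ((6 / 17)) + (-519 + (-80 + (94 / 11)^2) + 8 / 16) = -39661807/75504 = -525.29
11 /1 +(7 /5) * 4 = 16.60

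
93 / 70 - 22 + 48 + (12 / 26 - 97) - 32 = -92101/910 = -101.21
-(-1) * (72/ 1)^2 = 5184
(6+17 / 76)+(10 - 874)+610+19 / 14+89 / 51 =-6638497/27132 = -244.67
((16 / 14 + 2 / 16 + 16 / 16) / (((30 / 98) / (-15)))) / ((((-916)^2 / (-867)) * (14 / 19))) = 2092071/13424896 = 0.16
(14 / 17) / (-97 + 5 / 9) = -9/1054 = -0.01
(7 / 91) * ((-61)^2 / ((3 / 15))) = 1431.15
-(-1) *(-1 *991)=-991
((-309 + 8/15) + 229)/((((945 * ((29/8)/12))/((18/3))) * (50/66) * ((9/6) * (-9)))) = 1678336/10276875 = 0.16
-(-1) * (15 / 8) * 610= 4575/4 = 1143.75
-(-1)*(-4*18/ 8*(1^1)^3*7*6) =-378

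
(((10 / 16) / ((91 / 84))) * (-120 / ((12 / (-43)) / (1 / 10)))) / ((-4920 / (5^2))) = -1075/8528 = -0.13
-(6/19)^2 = -36/361 = -0.10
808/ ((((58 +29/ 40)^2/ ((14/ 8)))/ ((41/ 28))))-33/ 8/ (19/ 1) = 321458167/838705752 = 0.38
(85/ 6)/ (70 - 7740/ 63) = -119/444 = -0.27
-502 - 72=-574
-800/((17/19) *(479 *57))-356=-8697524/24429 = -356.03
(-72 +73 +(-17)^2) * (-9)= -2610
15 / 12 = 5/4 = 1.25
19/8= 2.38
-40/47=-0.85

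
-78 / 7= -11.14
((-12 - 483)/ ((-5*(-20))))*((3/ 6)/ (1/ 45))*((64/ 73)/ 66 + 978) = -31806459/292 = -108926.23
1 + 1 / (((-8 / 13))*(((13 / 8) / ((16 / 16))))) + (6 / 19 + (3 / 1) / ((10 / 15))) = 183/38 = 4.82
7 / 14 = 1/2 = 0.50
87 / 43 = 2.02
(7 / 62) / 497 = 1/4402 = 0.00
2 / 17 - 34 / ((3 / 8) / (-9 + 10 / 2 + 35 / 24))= 35276/153 = 230.56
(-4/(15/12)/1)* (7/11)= -112/55 = -2.04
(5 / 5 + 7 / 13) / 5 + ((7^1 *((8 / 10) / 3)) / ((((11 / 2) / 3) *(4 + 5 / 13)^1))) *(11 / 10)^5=31570303/46312500 = 0.68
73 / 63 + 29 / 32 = 2.06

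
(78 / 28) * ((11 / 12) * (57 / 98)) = 8151/5488 = 1.49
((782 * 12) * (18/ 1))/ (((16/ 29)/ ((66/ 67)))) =20206098/67 = 301583.55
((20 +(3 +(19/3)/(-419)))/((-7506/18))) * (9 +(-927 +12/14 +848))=13983728/3669183 = 3.81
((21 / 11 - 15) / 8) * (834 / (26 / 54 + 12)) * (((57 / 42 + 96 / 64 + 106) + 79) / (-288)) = 14805585/207592 = 71.32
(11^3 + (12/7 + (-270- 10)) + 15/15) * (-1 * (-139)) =1025264/7 = 146466.29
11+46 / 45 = 541/45 = 12.02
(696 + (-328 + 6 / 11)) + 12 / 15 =20314/55 = 369.35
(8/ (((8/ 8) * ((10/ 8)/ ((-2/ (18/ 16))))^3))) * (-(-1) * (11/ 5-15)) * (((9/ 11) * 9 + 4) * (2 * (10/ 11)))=536870912/88209 = 6086.35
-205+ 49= -156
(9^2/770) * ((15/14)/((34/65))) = 15795/73304 = 0.22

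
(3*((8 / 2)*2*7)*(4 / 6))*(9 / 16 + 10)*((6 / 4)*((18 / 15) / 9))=236.60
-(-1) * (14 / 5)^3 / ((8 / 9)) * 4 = 12348/125 = 98.78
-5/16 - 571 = -9141/16 = -571.31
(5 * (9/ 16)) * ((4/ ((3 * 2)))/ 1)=15/8 = 1.88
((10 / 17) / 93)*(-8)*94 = -7520/1581 = -4.76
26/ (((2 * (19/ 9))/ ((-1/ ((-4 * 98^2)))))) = 117/729904 = 0.00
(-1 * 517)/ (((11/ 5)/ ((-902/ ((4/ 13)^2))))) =17911465/8 = 2238933.12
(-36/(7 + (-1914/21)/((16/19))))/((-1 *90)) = -112/28345 = 0.00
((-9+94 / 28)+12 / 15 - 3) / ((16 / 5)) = -549/224 = -2.45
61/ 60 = 1.02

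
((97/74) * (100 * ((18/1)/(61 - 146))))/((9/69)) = -133860/629 = -212.81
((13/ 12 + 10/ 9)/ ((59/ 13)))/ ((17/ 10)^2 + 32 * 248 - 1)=25675/421501959 = 0.00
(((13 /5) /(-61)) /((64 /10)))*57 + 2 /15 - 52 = -1529771/29280 = -52.25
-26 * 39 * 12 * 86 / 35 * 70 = -2092896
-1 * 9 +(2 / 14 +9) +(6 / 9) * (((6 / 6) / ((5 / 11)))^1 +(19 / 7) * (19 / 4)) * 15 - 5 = 146.07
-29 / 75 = -0.39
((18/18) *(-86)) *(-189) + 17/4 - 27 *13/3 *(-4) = 66905/4 = 16726.25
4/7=0.57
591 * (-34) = -20094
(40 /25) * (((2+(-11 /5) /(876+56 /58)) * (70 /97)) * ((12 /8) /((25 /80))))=7758576/700825 = 11.07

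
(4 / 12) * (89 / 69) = 89/207 = 0.43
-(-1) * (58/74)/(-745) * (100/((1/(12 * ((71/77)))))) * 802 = -396316320/424501 = -933.61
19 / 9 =2.11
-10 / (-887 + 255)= 0.02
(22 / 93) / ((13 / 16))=0.29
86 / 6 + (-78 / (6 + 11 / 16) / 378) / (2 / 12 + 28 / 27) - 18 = -41483/11235 = -3.69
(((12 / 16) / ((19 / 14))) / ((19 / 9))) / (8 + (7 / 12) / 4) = 4536/141151 = 0.03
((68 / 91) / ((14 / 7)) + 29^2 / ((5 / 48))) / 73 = 3673658/33215 = 110.60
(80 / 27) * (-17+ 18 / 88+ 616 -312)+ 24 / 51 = 851.45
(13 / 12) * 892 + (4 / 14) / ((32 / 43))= 966.72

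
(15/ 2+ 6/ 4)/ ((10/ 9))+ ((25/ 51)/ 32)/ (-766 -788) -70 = -784931741/12680640 = -61.90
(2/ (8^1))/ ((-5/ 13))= -13/20 = -0.65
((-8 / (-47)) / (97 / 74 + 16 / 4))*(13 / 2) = 3848/18471 = 0.21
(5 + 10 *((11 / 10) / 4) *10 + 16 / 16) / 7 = 67/14 = 4.79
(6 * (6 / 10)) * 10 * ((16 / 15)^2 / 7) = 5.85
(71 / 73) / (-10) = -71/730 = -0.10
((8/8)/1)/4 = 1/4 = 0.25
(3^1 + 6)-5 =4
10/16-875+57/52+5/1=-90301/104 = -868.28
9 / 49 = 0.18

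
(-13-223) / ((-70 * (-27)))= -118/945 = -0.12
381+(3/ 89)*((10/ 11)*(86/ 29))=381.09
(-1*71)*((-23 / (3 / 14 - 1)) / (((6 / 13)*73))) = -148603/2409 = -61.69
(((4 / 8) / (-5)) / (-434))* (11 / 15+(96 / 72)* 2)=17/21700 = 0.00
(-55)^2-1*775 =2250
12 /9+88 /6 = 16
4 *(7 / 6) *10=140/3 = 46.67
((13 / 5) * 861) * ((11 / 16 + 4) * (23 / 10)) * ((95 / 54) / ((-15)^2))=1630447/8640 = 188.71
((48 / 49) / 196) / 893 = 12/2144093 = 0.00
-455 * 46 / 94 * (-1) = 10465/47 = 222.66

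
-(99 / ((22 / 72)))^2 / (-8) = 13122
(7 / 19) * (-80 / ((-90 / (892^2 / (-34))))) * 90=-689739.69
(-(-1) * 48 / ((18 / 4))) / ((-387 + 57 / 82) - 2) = -2624/95523 = -0.03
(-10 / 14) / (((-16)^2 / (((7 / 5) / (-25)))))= 1/6400 = 0.00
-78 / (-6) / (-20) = -13/20 = -0.65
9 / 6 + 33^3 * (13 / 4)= 467187/4 = 116796.75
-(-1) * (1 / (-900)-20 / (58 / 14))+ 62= 1492171/26100 = 57.17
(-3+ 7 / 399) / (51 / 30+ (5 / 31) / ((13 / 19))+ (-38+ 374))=-685100/77627217 = -0.01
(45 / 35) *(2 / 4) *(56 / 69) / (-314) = -6/3611 = 0.00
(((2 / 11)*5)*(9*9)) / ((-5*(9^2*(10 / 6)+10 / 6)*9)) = -0.01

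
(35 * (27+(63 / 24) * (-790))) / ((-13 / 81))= 23210145/52 = 446348.94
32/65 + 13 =877/65 = 13.49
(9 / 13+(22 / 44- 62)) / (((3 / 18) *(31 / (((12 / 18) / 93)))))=-34/403 = -0.08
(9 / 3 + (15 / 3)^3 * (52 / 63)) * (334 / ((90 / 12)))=4468252/945 = 4728.31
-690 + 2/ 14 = -4829/7 = -689.86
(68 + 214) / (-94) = -3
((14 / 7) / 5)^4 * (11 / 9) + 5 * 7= 35.03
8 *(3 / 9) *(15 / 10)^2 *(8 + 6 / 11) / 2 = 282/11 = 25.64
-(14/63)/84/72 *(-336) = 1/81 = 0.01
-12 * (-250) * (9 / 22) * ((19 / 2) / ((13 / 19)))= 2436750/143 = 17040.21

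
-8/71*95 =-760/71 = -10.70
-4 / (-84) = 1/21 = 0.05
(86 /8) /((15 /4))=43/15 = 2.87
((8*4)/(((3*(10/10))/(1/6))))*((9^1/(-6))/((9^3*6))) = -4/6561 = 0.00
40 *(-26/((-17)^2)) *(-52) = 54080/289 = 187.13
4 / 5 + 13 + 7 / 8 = 587/40 = 14.68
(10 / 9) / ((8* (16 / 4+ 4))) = 5/288 = 0.02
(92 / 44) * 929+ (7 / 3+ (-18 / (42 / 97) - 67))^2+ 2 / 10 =320873941/24255 = 13229.19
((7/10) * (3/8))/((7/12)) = 9/20 = 0.45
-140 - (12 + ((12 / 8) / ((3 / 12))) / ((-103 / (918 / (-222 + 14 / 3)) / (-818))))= 827230/16789 = 49.27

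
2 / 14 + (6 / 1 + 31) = 260/7 = 37.14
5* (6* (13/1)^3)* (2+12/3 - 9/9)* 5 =1647750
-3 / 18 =-1/6 = -0.17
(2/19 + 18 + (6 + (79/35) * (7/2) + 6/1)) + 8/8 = 7411/190 = 39.01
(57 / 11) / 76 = 3/44 = 0.07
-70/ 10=-7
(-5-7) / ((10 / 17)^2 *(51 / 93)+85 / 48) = -6.12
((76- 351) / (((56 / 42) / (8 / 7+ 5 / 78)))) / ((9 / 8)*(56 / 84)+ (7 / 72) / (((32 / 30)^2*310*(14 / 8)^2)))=-179775200/541697 = -331.87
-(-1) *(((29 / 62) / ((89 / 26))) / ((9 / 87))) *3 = 10933/2759 = 3.96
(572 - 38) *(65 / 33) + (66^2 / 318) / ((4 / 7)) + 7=1262533/1166 = 1082.79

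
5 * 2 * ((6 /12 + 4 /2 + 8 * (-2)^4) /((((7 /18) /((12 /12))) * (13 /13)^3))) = 23490/7 = 3355.71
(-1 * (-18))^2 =324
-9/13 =-0.69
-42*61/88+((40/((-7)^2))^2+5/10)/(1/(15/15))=-2952459/105644 = -27.95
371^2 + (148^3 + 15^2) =3379658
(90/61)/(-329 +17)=-15/3172 = 0.00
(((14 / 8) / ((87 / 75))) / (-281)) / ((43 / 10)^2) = -4375/15067501 = 0.00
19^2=361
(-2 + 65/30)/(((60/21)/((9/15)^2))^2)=1323/500000 = 0.00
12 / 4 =3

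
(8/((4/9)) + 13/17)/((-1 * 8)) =-319/136 = -2.35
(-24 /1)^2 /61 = 576/61 = 9.44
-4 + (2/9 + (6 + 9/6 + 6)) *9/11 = 159/22 = 7.23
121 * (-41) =-4961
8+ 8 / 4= 10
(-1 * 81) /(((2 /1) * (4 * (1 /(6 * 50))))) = -6075/2 = -3037.50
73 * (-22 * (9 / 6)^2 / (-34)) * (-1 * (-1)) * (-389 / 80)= -2811303/5440 = -516.78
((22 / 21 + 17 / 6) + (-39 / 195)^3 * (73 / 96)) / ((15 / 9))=325489/140000 = 2.32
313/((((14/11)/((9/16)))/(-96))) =-92961/7 = -13280.14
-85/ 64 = -1.33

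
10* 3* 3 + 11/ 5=461/5 = 92.20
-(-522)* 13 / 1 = 6786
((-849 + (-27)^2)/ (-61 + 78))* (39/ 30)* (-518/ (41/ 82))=161616/17 = 9506.82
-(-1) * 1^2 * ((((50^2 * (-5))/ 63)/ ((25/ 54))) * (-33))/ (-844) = -24750/1477 = -16.76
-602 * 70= -42140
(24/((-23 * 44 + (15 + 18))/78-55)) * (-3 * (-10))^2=-1684800/5269 = -319.76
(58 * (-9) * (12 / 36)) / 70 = -87/35 = -2.49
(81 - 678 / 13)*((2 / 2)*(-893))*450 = -150693750/13 = -11591826.92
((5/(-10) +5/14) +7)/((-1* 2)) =-24/7 = -3.43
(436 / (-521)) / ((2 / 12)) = -2616/521 = -5.02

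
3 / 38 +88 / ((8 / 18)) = 7527/38 = 198.08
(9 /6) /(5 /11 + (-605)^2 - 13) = 33/8052274 = 0.00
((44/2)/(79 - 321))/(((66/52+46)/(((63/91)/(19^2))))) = -18/4880359 = 0.00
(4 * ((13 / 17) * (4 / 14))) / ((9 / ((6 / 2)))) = 104/357 = 0.29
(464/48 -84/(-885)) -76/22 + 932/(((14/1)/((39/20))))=3710395/27258 = 136.12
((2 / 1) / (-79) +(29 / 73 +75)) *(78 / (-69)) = -11301420/132641 = -85.20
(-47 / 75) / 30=-47/2250 = -0.02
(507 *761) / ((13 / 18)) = 534222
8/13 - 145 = -1877/13 = -144.38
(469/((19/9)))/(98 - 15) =4221/1577 = 2.68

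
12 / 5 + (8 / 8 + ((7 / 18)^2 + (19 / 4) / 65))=19082/5265 = 3.62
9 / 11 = 0.82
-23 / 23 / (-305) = 1/305 = 0.00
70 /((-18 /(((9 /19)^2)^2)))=-25515/130321 = -0.20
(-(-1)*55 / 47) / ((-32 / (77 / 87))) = -4235/130848 = -0.03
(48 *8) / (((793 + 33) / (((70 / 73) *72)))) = 32.10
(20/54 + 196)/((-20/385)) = -204127/54 = -3780.13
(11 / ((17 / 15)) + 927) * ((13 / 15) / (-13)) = -5308/85 = -62.45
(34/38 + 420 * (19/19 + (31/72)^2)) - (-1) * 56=4553417/8208 = 554.75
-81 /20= -4.05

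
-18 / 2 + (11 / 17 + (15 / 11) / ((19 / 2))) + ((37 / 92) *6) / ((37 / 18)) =-574933/81719 = -7.04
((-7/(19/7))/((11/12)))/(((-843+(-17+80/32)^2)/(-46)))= -108192/528979 = -0.20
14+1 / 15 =211/15 = 14.07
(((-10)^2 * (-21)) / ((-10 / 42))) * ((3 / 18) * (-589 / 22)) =-432915/11 = -39355.91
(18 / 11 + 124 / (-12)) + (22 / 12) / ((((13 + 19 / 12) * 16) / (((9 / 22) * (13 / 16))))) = -12853739/1478400 = -8.69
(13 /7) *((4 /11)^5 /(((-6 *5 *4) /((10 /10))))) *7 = -1664/2415765 = 0.00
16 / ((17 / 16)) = 256/17 = 15.06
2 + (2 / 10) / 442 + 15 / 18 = 9394/3315 = 2.83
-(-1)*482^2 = 232324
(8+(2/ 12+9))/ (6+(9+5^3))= 103/840 = 0.12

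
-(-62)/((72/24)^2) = 62/9 = 6.89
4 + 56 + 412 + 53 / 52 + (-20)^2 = 45397/52 = 873.02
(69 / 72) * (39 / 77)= 299/616 = 0.49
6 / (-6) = -1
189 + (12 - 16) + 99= 284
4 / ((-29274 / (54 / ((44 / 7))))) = -9/7667 = 0.00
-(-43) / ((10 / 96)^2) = 99072/25 = 3962.88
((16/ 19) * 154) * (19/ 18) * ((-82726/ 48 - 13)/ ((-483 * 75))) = 36674/5589 = 6.56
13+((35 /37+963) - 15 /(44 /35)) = 1571043/1628 = 965.01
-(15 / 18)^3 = -125/216 = -0.58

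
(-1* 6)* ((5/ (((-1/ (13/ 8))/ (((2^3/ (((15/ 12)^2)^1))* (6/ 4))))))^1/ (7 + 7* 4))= 1872/175 = 10.70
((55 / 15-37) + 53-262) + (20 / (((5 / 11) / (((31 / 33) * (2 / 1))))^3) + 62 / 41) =1171.49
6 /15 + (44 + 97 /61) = 14027/305 = 45.99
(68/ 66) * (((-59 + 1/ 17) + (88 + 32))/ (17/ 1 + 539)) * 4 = 692/1529 = 0.45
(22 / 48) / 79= 11/1896 = 0.01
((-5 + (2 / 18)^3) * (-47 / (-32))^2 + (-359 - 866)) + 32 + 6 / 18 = -224592623/186624 = -1203.45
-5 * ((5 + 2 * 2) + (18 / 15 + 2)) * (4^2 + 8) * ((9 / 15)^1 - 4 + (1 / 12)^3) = 1791631/360 = 4976.75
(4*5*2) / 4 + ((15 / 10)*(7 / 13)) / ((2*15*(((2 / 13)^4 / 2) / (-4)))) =-14979/40 = -374.48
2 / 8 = 1/4 = 0.25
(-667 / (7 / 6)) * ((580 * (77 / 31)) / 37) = -25532760/1147 = -22260.47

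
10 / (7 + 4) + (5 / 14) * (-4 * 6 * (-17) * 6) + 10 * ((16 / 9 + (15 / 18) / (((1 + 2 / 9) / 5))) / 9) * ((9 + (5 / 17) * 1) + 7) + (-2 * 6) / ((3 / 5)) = 949.10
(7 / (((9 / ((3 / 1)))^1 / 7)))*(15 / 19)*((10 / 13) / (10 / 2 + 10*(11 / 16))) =3920/4693 = 0.84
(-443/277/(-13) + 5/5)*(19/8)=19209/7202 = 2.67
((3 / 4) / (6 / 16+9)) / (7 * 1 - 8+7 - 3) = 2/75 = 0.03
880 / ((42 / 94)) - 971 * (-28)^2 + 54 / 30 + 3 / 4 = -318902609/420 = -759291.93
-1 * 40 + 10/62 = -1235/31 = -39.84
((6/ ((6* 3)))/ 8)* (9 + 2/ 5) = 47/120 = 0.39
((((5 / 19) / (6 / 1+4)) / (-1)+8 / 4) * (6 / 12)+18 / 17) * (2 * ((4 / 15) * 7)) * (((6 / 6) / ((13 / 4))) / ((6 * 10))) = 12334/314925 = 0.04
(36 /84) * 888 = 2664/7 = 380.57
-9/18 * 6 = -3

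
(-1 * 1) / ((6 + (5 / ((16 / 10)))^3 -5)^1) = -512/16137 = -0.03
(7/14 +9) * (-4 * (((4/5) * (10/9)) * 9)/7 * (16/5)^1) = -4864/35 = -138.97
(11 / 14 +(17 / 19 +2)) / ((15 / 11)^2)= 118459/59850 = 1.98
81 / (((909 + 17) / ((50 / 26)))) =2025/12038 = 0.17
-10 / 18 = -5/9 = -0.56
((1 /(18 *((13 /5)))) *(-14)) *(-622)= 186.07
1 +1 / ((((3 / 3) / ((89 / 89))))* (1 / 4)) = 5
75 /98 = 0.77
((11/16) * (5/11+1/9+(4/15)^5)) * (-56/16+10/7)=-17168957/21262500 = -0.81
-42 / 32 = -21/16 = -1.31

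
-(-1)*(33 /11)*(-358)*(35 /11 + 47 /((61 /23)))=-22449.96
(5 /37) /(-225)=-1/1665 = 0.00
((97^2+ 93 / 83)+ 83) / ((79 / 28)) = 22062012/6557 = 3364.65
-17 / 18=-0.94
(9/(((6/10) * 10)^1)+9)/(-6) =-7/4 = -1.75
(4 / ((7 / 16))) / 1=64/7 = 9.14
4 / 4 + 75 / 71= 146/71 = 2.06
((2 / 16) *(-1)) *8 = -1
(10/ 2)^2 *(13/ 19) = 17.11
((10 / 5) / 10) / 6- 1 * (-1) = 1.03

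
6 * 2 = 12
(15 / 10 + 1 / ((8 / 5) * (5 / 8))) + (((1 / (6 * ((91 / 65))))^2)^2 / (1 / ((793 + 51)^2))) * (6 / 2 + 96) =612271795/43218 = 14167.06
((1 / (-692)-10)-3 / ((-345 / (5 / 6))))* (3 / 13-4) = 23382947/620724 = 37.67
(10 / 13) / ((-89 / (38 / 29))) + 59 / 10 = 1975827/335530 = 5.89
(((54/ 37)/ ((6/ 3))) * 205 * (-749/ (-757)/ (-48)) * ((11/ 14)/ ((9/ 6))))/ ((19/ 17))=-12305535/8514736 = -1.45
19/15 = 1.27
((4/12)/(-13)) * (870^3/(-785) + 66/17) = 746299946/34697 = 21509.06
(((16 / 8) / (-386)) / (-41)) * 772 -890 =-36486/41 = -889.90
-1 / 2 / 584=-1/1168 = 0.00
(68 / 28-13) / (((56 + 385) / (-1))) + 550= 1697924/3087 = 550.02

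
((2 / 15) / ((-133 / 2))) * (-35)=4/57 = 0.07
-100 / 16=-25/4 = -6.25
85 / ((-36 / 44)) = -935/9 = -103.89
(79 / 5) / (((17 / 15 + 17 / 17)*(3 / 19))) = 1501/32 = 46.91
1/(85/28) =28/85 = 0.33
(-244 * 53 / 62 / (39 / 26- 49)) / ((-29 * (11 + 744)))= -12932/64480775 = 0.00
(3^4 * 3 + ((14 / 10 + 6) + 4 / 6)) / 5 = 3766/75 = 50.21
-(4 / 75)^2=-16/5625 = 0.00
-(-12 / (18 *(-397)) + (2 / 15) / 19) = -328/37715 = -0.01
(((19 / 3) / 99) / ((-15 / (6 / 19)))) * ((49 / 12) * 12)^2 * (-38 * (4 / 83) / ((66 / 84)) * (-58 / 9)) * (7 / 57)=-218356544/36606735 = -5.96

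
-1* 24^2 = -576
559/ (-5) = -559/5 = -111.80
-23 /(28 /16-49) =92/189 = 0.49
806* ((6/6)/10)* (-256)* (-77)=7943936/5 = 1588787.20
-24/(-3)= 8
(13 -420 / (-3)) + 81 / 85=13086/85 = 153.95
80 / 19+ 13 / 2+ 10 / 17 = 7299/646 = 11.30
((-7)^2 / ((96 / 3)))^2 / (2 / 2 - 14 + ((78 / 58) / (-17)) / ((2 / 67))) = -1183693/7900672 = -0.15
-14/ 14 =-1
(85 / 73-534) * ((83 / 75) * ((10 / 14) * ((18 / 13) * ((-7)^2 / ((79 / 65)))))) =-135594942/5767 = -23512.21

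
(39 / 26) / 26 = 3/52 = 0.06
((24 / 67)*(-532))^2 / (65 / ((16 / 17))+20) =45760512/112225 = 407.76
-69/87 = -23/29 = -0.79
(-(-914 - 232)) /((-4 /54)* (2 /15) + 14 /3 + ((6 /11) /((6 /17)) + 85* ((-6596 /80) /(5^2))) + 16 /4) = -102108600/24068383 = -4.24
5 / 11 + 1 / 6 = 41/66 = 0.62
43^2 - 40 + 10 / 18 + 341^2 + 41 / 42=14879533/126 = 118091.53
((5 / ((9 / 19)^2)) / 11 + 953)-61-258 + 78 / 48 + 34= 671.65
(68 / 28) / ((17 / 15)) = 15/7 = 2.14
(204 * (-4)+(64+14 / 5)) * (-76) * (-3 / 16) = -106761/10 = -10676.10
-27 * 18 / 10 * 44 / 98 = -5346/245 = -21.82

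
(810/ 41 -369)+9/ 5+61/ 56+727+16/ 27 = 118168523/309960 = 381.24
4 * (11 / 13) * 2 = 88/13 = 6.77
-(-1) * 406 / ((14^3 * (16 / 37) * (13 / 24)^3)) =231768/107653 = 2.15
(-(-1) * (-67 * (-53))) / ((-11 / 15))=-53265/11 = -4842.27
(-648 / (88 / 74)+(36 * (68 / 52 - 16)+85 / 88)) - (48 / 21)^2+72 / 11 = -60066543/56056 = -1071.55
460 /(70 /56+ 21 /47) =271.10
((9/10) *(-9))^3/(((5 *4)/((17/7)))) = -9034497/140000 = -64.53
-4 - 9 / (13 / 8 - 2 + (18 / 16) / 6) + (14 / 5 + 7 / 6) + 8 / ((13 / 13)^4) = 1679/30 = 55.97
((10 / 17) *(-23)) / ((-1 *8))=115/68 = 1.69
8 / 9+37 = 341/9 = 37.89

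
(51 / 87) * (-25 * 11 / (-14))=4675/406 = 11.51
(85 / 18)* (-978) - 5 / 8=-110855/24 = -4618.96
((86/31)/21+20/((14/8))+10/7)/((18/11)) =6644/837 = 7.94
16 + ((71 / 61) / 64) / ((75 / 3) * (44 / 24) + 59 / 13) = 16.00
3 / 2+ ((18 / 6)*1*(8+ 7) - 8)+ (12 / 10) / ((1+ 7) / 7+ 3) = 11249/290 = 38.79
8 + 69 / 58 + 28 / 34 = 9873/986 = 10.01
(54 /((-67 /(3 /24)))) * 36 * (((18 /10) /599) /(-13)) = 2187/2608645 = 0.00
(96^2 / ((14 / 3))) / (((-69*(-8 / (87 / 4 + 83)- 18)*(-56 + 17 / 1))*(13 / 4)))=-1287168/103040483 = -0.01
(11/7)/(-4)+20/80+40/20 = 13/7 = 1.86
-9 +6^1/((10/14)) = -3/5 = -0.60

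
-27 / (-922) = 27/922 = 0.03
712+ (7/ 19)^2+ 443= 417004/361 = 1155.14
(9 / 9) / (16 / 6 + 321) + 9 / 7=8760/6797 = 1.29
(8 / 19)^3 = 512/6859 = 0.07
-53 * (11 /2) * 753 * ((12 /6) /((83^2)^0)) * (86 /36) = -6292319/6 = -1048719.83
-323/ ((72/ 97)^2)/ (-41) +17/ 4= 3942419/212544 = 18.55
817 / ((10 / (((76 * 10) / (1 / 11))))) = 683012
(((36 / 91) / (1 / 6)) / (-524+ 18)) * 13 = -108/1771 = -0.06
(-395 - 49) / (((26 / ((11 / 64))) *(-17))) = 1221/7072 = 0.17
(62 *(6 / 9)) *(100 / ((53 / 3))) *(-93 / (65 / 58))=-13377120/689 = -19415.27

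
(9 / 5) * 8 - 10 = 22/5 = 4.40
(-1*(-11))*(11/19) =121/19 = 6.37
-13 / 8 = -1.62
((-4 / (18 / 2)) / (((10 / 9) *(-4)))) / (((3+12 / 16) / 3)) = 2/25 = 0.08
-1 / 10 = -0.10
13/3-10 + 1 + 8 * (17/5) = 338/15 = 22.53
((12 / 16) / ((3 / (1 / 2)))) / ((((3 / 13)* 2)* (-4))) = -13/192 = -0.07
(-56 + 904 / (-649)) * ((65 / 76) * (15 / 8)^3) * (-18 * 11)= 64065.91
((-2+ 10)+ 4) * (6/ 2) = 36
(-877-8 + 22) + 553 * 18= 9091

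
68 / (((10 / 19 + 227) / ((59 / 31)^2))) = 4497452/4154403 = 1.08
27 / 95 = 0.28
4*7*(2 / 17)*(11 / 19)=616/323 = 1.91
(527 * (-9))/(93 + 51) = -527/16 = -32.94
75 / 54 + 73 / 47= 2489/846 = 2.94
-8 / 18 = -4/9 = -0.44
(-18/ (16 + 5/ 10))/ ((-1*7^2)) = 12/539 = 0.02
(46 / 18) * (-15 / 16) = -115/48 = -2.40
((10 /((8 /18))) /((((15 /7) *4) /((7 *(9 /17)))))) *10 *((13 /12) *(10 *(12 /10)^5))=5572476/2125 = 2622.34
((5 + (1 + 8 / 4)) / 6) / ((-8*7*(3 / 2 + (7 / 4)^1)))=-2/273 = -0.01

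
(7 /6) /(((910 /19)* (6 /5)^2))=95/5616 = 0.02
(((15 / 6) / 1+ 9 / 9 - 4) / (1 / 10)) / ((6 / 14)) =-35/3 = -11.67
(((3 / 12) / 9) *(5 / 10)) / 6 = 1/432 = 0.00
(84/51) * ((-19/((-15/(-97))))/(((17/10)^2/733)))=-756514640/14739 = -51327.41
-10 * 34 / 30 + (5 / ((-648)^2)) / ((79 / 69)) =-125317901/11057472 = -11.33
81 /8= 10.12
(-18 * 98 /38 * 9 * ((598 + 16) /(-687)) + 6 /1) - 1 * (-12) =1702962/4351 = 391.40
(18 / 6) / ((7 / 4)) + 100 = 712/7 = 101.71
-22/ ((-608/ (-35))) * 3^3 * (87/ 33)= -27405/304 = -90.15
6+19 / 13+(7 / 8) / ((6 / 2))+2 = 3043/312 = 9.75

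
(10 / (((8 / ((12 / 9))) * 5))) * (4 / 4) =1/3 = 0.33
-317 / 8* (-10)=1585/4 = 396.25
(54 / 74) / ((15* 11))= 9/2035 = 0.00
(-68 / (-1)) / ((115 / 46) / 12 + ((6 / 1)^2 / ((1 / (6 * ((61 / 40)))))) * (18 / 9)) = 8160/79081 = 0.10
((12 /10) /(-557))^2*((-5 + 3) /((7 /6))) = -432/54293575 = 0.00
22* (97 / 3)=2134/3 = 711.33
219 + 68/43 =9485/43 = 220.58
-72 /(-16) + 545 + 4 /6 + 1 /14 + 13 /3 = 3882/7 = 554.57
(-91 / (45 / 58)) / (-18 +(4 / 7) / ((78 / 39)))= 18473/2790 = 6.62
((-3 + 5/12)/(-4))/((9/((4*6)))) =31/18 = 1.72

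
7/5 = 1.40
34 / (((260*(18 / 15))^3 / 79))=1343/15185664 = 0.00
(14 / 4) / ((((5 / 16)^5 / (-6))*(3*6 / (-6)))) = 7340032/3125 = 2348.81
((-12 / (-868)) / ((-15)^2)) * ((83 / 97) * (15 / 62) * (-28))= -166/466085 = 0.00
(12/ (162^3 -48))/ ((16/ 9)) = 9/5668640 = 0.00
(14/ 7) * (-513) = -1026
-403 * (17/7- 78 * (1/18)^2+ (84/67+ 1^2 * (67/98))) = -147362995/88641 = -1662.47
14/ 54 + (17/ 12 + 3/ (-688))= 1.67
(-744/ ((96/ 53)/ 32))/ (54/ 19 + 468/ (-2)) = 56.86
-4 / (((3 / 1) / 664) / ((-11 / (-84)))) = -7304/63 = -115.94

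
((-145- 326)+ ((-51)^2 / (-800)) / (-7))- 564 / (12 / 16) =-6846199/5600 = -1222.54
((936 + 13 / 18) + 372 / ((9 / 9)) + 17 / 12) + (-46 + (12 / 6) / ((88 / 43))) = 250493/198 = 1265.12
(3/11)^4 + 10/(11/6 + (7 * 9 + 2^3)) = 913857/6398117 = 0.14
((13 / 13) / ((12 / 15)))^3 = 125/64 = 1.95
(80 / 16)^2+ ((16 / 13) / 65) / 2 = 21133/845 = 25.01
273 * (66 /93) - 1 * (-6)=199.74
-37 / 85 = -0.44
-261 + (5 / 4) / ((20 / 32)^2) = -1289/5 = -257.80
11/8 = 1.38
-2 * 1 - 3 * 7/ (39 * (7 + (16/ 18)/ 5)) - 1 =-12912/4199 = -3.08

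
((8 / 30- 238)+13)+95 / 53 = -177238/795 = -222.94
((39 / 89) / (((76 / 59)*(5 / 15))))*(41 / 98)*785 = 222173055/662872 = 335.17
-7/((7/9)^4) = -6561/343 = -19.13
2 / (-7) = -2/7 = -0.29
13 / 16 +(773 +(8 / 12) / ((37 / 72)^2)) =17004885/21904 = 776.34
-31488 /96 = -328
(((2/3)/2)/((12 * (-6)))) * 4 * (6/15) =-1/135 = -0.01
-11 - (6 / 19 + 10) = -405/19 = -21.32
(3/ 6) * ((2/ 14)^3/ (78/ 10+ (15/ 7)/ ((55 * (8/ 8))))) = 55/295764 = 0.00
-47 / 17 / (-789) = 47/13413 = 0.00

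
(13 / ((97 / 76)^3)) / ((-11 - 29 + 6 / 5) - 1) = -28533440/181621927 = -0.16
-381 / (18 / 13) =-1651/6 = -275.17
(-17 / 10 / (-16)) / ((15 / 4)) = 0.03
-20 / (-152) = 0.13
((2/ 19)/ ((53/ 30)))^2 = 3600/1014049 = 0.00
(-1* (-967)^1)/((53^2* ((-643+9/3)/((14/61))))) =-6769/54831680 = 0.00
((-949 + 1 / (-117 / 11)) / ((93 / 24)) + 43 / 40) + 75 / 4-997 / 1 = -177302629/145080 = -1222.10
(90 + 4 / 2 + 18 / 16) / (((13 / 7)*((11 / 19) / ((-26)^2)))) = 1288105/22 = 58550.23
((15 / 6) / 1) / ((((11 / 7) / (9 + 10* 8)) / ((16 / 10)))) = 2492/11 = 226.55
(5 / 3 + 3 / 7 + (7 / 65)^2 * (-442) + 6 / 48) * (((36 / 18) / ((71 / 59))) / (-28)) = 9361117/54272400 = 0.17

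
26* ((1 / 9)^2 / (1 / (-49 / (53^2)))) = -1274/227529 = -0.01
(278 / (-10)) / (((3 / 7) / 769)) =-748237/15 = -49882.47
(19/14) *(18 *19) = 3249/7 = 464.14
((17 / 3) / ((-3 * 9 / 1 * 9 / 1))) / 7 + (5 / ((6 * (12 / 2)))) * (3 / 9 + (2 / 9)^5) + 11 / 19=175852435/282726612 = 0.62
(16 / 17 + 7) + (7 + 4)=322/17 = 18.94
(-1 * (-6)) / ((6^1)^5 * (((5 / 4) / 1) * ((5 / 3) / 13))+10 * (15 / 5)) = 13/2765 = 0.00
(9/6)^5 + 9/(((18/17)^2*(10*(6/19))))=43787/4320 = 10.14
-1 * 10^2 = -100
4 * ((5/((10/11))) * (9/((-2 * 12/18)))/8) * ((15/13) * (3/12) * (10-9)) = -4455/832 = -5.35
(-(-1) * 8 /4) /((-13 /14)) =-28/13 = -2.15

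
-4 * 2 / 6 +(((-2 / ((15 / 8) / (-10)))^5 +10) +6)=33557996/243 = 138098.75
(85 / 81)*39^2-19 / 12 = 1594.53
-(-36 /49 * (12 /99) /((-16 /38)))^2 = -12996/290521 = -0.04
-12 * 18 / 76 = -54/19 = -2.84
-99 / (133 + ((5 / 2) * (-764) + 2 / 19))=1881/33761 = 0.06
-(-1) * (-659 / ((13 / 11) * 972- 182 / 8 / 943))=-27343228/47661991 = -0.57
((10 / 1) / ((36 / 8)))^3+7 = 13103/729 = 17.97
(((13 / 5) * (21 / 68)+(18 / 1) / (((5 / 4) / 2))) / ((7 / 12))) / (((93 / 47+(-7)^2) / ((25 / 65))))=1419165/3706612 = 0.38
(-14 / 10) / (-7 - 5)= 7/60 = 0.12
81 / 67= 1.21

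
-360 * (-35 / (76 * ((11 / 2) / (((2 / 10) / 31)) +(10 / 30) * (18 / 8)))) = 12600/64847 = 0.19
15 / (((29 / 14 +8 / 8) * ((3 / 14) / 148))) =145040/43 = 3373.02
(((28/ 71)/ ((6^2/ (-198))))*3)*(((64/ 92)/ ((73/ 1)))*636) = -4701312/119209 = -39.44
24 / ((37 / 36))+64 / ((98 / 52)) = 103904/1813 = 57.31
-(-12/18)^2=-4/9 = -0.44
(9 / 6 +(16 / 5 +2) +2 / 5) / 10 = 71/100 = 0.71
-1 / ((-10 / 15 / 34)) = 51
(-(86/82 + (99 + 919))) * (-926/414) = 6448201/2829 = 2279.32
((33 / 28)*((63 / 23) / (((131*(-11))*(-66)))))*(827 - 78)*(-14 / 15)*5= -15729/132572 = -0.12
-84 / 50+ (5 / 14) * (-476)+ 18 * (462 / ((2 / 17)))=1762858/25 = 70514.32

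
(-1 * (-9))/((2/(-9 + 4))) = -45/2 = -22.50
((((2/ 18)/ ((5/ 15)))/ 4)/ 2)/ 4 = 1/96 = 0.01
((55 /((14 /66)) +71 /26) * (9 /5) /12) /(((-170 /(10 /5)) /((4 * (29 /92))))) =-4148769/7116200 = -0.58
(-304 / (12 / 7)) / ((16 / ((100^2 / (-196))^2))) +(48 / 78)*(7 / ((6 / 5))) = -385889480/13377 = -28847.24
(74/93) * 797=58978/93 = 634.17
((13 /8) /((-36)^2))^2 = 169/107495424 = 0.00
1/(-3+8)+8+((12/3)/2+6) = 81/5 = 16.20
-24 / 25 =-0.96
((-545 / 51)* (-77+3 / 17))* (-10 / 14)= -3558850/6069 = -586.40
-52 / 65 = -4/5 = -0.80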